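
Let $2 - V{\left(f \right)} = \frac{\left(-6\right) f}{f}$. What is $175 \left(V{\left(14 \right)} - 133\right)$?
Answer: $-21875$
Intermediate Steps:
$V{\left(f \right)} = 8$ ($V{\left(f \right)} = 2 - \frac{\left(-6\right) f}{f} = 2 - -6 = 2 + 6 = 8$)
$175 \left(V{\left(14 \right)} - 133\right) = 175 \left(8 - 133\right) = 175 \left(-125\right) = -21875$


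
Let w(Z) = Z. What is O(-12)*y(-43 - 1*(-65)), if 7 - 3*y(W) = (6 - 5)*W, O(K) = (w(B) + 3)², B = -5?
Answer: -20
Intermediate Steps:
O(K) = 4 (O(K) = (-5 + 3)² = (-2)² = 4)
y(W) = 7/3 - W/3 (y(W) = 7/3 - (6 - 5)*W/3 = 7/3 - W/3)
O(-12)*y(-43 - 1*(-65)) = 4*(7/3 - (-43 - 1*(-65))/3) = 4*(7/3 - (-43 + 65)/3) = 4*(7/3 - ⅓*22) = 4*(7/3 - 22/3) = 4*(-5) = -20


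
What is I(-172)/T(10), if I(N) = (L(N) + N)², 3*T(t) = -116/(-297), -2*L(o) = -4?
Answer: 6437475/29 ≈ 2.2198e+5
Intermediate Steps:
L(o) = 2 (L(o) = -½*(-4) = 2)
T(t) = 116/891 (T(t) = (-116/(-297))/3 = (-116*(-1/297))/3 = (⅓)*(116/297) = 116/891)
I(N) = (2 + N)²
I(-172)/T(10) = (2 - 172)²/(116/891) = (-170)²*(891/116) = 28900*(891/116) = 6437475/29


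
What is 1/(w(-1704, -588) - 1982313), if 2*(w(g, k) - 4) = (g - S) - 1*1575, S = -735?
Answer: -1/1983581 ≈ -5.0414e-7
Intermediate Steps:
w(g, k) = -416 + g/2 (w(g, k) = 4 + ((g - 1*(-735)) - 1*1575)/2 = 4 + ((g + 735) - 1575)/2 = 4 + ((735 + g) - 1575)/2 = 4 + (-840 + g)/2 = 4 + (-420 + g/2) = -416 + g/2)
1/(w(-1704, -588) - 1982313) = 1/((-416 + (½)*(-1704)) - 1982313) = 1/((-416 - 852) - 1982313) = 1/(-1268 - 1982313) = 1/(-1983581) = -1/1983581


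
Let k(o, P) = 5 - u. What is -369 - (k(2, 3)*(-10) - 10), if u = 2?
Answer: -329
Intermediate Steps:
k(o, P) = 3 (k(o, P) = 5 - 1*2 = 5 - 2 = 3)
-369 - (k(2, 3)*(-10) - 10) = -369 - (3*(-10) - 10) = -369 - (-30 - 10) = -369 - 1*(-40) = -369 + 40 = -329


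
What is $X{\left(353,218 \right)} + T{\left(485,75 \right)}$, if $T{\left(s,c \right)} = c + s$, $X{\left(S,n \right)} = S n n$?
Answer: $16776532$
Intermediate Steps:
$X{\left(S,n \right)} = S n^{2}$
$X{\left(353,218 \right)} + T{\left(485,75 \right)} = 353 \cdot 218^{2} + \left(75 + 485\right) = 353 \cdot 47524 + 560 = 16775972 + 560 = 16776532$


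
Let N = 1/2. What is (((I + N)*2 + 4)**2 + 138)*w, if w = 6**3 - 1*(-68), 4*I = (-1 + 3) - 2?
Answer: 46292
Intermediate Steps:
N = 1/2 ≈ 0.50000
I = 0 (I = ((-1 + 3) - 2)/4 = (2 - 2)/4 = (1/4)*0 = 0)
w = 284 (w = 216 + 68 = 284)
(((I + N)*2 + 4)**2 + 138)*w = (((0 + 1/2)*2 + 4)**2 + 138)*284 = (((1/2)*2 + 4)**2 + 138)*284 = ((1 + 4)**2 + 138)*284 = (5**2 + 138)*284 = (25 + 138)*284 = 163*284 = 46292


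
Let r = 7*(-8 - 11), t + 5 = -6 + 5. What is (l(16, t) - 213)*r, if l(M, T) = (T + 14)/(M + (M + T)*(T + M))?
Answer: 821275/29 ≈ 28320.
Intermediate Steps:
t = -6 (t = -5 + (-6 + 5) = -5 - 1 = -6)
l(M, T) = (14 + T)/(M + (M + T)²) (l(M, T) = (14 + T)/(M + (M + T)*(M + T)) = (14 + T)/(M + (M + T)²))
r = -133 (r = 7*(-19) = -133)
(l(16, t) - 213)*r = ((14 - 6)/(16 + (16 - 6)²) - 213)*(-133) = (8/(16 + 10²) - 213)*(-133) = (8/(16 + 100) - 213)*(-133) = (8/116 - 213)*(-133) = ((1/116)*8 - 213)*(-133) = (2/29 - 213)*(-133) = -6175/29*(-133) = 821275/29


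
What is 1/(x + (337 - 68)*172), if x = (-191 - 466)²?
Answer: 1/477917 ≈ 2.0924e-6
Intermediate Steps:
x = 431649 (x = (-657)² = 431649)
1/(x + (337 - 68)*172) = 1/(431649 + (337 - 68)*172) = 1/(431649 + 269*172) = 1/(431649 + 46268) = 1/477917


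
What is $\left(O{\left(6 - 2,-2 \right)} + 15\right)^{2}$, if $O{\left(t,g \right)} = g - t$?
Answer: $81$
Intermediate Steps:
$\left(O{\left(6 - 2,-2 \right)} + 15\right)^{2} = \left(\left(-2 - \left(6 - 2\right)\right) + 15\right)^{2} = \left(\left(-2 - 4\right) + 15\right)^{2} = \left(-6 + 15\right)^{2} = 9^{2} = 81$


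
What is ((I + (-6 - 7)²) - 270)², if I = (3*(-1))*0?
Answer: 10201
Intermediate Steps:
I = 0 (I = -3*0 = 0)
((I + (-6 - 7)²) - 270)² = ((0 + (-6 - 7)²) - 270)² = ((0 + (-13)²) - 270)² = ((0 + 169) - 270)² = (169 - 270)² = (-101)² = 10201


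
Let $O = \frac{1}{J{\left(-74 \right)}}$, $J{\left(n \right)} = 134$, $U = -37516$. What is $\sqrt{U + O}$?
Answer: $\frac{i \sqrt{673637162}}{134} \approx 193.69 i$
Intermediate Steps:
$O = \frac{1}{134} \approx 0.0074627$
$\sqrt{U + O} = \sqrt{-37516 + \frac{1}{134}} = \sqrt{- \frac{5027143}{134}} = \frac{i \sqrt{673637162}}{134}$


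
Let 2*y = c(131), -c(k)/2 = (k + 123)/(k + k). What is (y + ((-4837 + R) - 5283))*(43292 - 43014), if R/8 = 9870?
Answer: 2506979814/131 ≈ 1.9137e+7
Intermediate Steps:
R = 78960 (R = 8*9870 = 78960)
c(k) = -(123 + k)/k (c(k) = -2*(k + 123)/(k + k) = -2*(123 + k)/(2*k) = -2*(123 + k)*1/(2*k) = -(123 + k)/k)
y = -127/131 (y = ((-123 - 1*131)/131)/2 = ((-123 - 131)/131)/2 = ((1/131)*(-254))/2 = (1/2)*(-254/131) = -127/131 ≈ -0.96947)
(y + ((-4837 + R) - 5283))*(43292 - 43014) = (-127/131 + ((-4837 + 78960) - 5283))*(43292 - 43014) = (-127/131 + (74123 - 5283))*278 = (-127/131 + 68840)*278 = (9017913/131)*278 = 2506979814/131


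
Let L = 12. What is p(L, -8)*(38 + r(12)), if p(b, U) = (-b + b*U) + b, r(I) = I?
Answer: -4800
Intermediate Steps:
p(b, U) = U*b (p(b, U) = (-b + U*b) + b = U*b)
p(L, -8)*(38 + r(12)) = (-8*12)*(38 + 12) = -96*50 = -4800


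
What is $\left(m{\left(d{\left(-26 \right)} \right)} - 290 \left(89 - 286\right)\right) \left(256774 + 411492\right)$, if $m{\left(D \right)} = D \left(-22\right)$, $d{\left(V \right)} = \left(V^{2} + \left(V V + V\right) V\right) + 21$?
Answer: $276392144536$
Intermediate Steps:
$d{\left(V \right)} = 21 + V^{2} + V \left(V + V^{2}\right)$ ($d{\left(V \right)} = \left(V^{2} + \left(V^{2} + V\right) V\right) + 21 = \left(V^{2} + \left(V + V^{2}\right) V\right) + 21 = \left(V^{2} + V \left(V + V^{2}\right)\right) + 21 = 21 + V^{2} + V \left(V + V^{2}\right)$)
$m{\left(D \right)} = - 22 D$
$\left(m{\left(d{\left(-26 \right)} \right)} - 290 \left(89 - 286\right)\right) \left(256774 + 411492\right) = \left(- 22 \left(21 + \left(-26\right)^{3} + 2 \left(-26\right)^{2}\right) - 290 \left(89 - 286\right)\right) \left(256774 + 411492\right) = \left(- 22 \left(21 - 17576 + 2 \cdot 676\right) - -57130\right) 668266 = \left(- 22 \left(21 - 17576 + 1352\right) + 57130\right) 668266 = \left(\left(-22\right) \left(-16203\right) + 57130\right) 668266 = \left(356466 + 57130\right) 668266 = 413596 \cdot 668266 = 276392144536$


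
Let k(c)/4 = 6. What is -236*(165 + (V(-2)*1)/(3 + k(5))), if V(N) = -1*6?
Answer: -349988/9 ≈ -38888.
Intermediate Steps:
k(c) = 24 (k(c) = 4*6 = 24)
V(N) = -6
-236*(165 + (V(-2)*1)/(3 + k(5))) = -236*(165 + (-6*1)/(3 + 24)) = -236*(165 - 6/27) = -236*(165 - 6*1/27) = -236*(165 - 2/9) = -236*1483/9 = -349988/9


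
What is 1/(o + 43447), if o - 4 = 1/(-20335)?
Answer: 20335/883576084 ≈ 2.3014e-5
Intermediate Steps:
o = 81339/20335 (o = 4 + 1/(-20335) = 4 - 1/20335 = 81339/20335 ≈ 4.0000)
1/(o + 43447) = 1/(81339/20335 + 43447) = 1/(883576084/20335) = 20335/883576084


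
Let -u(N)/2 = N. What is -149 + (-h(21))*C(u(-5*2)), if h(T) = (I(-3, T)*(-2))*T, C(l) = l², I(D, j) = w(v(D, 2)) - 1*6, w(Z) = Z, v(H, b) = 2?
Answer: -67349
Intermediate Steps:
u(N) = -2*N
I(D, j) = -4 (I(D, j) = 2 - 1*6 = 2 - 6 = -4)
h(T) = 8*T (h(T) = (-4*(-2))*T = 8*T)
-149 + (-h(21))*C(u(-5*2)) = -149 + (-8*21)*(-(-10)*2)² = -149 + (-1*168)*(-2*(-10))² = -149 - 168*20² = -149 - 168*400 = -149 - 67200 = -67349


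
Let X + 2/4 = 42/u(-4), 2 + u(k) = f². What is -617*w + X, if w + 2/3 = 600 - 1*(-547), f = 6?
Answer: -72143267/102 ≈ -7.0729e+5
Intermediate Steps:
w = 3439/3 (w = -⅔ + (600 - 1*(-547)) = -⅔ + (600 + 547) = -⅔ + 1147 = 3439/3 ≈ 1146.3)
u(k) = 34 (u(k) = -2 + 6² = -2 + 36 = 34)
X = 25/34 (X = -½ + 42/34 = -½ + 42*(1/34) = -½ + 21/17 = 25/34 ≈ 0.73529)
-617*w + X = -617*3439/3 + 25/34 = -2121863/3 + 25/34 = -72143267/102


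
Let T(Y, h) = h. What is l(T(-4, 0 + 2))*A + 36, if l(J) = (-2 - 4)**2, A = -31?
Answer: -1080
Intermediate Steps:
l(J) = 36 (l(J) = (-6)**2 = 36)
l(T(-4, 0 + 2))*A + 36 = 36*(-31) + 36 = -1116 + 36 = -1080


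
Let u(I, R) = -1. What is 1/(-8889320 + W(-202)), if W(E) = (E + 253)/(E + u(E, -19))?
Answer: -203/1804532011 ≈ -1.1249e-7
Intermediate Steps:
W(E) = (253 + E)/(-1 + E) (W(E) = (E + 253)/(E - 1) = (253 + E)/(-1 + E))
1/(-8889320 + W(-202)) = 1/(-8889320 + (253 - 202)/(-1 - 202)) = 1/(-8889320 + 51/(-203)) = 1/(-8889320 - 1/203*51) = 1/(-8889320 - 51/203) = 1/(-1804532011/203) = -203/1804532011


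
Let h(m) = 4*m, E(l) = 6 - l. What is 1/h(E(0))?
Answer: 1/24 ≈ 0.041667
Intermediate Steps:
1/h(E(0)) = 1/(4*(6 - 1*0)) = 1/(4*(6 + 0)) = 1/(4*6) = 1/24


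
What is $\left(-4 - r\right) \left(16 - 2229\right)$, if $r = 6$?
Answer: $22130$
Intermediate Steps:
$\left(-4 - r\right) \left(16 - 2229\right) = \left(-4 - 6\right) \left(16 - 2229\right) = \left(-10\right) \left(-2213\right) = 22130$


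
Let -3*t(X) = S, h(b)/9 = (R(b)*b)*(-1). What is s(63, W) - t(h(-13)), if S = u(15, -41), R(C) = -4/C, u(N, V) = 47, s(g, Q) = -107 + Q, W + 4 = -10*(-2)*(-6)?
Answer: -646/3 ≈ -215.33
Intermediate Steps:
W = -124 (W = -4 - 10*(-2)*(-6) = -4 + 20*(-6) = -4 - 120 = -124)
S = 47
h(b) = 36 (h(b) = 9*(((-4/b)*b)*(-1)) = 9*(-4*(-1)) = 9*4 = 36)
t(X) = -47/3 (t(X) = -⅓*47 = -47/3)
s(63, W) - t(h(-13)) = (-107 - 124) - 1*(-47/3) = -231 + 47/3 = -646/3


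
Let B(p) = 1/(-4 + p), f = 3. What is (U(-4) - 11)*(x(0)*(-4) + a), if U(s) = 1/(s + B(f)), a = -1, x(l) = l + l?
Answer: 56/5 ≈ 11.200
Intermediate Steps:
x(l) = 2*l
U(s) = 1/(-1 + s) (U(s) = 1/(s + 1/(-4 + 3)) = 1/(s + 1/(-1)) = 1/(s - 1) = 1/(-1 + s))
(U(-4) - 11)*(x(0)*(-4) + a) = (1/(-1 - 4) - 11)*((2*0)*(-4) - 1) = (1/(-5) - 11)*(0*(-4) - 1) = (-⅕ - 11)*(0 - 1) = -56/5*(-1) = 56/5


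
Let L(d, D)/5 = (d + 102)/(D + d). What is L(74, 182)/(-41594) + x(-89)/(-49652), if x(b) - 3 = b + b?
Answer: 28433085/8260901152 ≈ 0.0034419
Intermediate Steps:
x(b) = 3 + 2*b (x(b) = 3 + (b + b) = 3 + 2*b)
L(d, D) = 5*(102 + d)/(D + d) (L(d, D) = 5*((d + 102)/(D + d)) = 5*((102 + d)/(D + d)) = 5*(102 + d)/(D + d))
L(74, 182)/(-41594) + x(-89)/(-49652) = (5*(102 + 74)/(182 + 74))/(-41594) + (3 + 2*(-89))/(-49652) = (5*176/256)*(-1/41594) + (3 - 178)*(-1/49652) = (5*(1/256)*176)*(-1/41594) - 175*(-1/49652) = (55/16)*(-1/41594) + 175/49652 = -55/665504 + 175/49652 = 28433085/8260901152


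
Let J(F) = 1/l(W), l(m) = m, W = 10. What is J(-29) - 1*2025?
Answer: -20249/10 ≈ -2024.9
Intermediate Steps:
J(F) = ⅒ (J(F) = 1/10 = ⅒)
J(-29) - 1*2025 = ⅒ - 1*2025 = ⅒ - 2025 = -20249/10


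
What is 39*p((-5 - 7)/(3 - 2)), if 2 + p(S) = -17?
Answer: -741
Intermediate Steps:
p(S) = -19 (p(S) = -2 - 17 = -19)
39*p((-5 - 7)/(3 - 2)) = 39*(-19) = -741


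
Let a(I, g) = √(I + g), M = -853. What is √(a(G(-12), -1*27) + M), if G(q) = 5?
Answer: √(-853 + I*√22) ≈ 0.0803 + 29.206*I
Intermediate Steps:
√(a(G(-12), -1*27) + M) = √(√(5 - 1*27) - 853) = √(√(5 - 27) - 853) = √(√(-22) - 853) = √(I*√22 - 853) = √(-853 + I*√22)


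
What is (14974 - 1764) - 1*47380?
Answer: -34170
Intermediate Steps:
(14974 - 1764) - 1*47380 = 13210 - 47380 = -34170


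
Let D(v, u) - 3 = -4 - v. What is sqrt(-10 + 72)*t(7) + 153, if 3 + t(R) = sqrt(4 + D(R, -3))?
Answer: 153 + sqrt(62)*(-3 + 2*I) ≈ 129.38 + 15.748*I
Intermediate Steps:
D(v, u) = -1 - v (D(v, u) = 3 + (-4 - v) = -1 - v)
t(R) = -3 + sqrt(3 - R) (t(R) = -3 + sqrt(4 + (-1 - R)) = -3 + sqrt(3 - R))
sqrt(-10 + 72)*t(7) + 153 = sqrt(-10 + 72)*(-3 + sqrt(3 - 1*7)) + 153 = sqrt(62)*(-3 + sqrt(3 - 7)) + 153 = sqrt(62)*(-3 + sqrt(-4)) + 153 = sqrt(62)*(-3 + 2*I) + 153 = 153 + sqrt(62)*(-3 + 2*I)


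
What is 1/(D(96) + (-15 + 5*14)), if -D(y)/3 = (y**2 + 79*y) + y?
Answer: -1/50633 ≈ -1.9750e-5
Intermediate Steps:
D(y) = -240*y - 3*y**2 (D(y) = -3*((y**2 + 79*y) + y) = -3*(y**2 + 80*y) = -240*y - 3*y**2)
1/(D(96) + (-15 + 5*14)) = 1/(-3*96*(80 + 96) + (-15 + 5*14)) = 1/(-3*96*176 + (-15 + 70)) = 1/(-50688 + 55) = 1/(-50633) = -1/50633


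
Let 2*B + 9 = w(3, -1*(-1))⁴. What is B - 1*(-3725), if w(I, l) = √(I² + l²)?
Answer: 7541/2 ≈ 3770.5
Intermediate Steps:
B = 91/2 (B = -9/2 + (√(3² + (-1*(-1))²))⁴/2 = -9/2 + (√(9 + 1²))⁴/2 = -9/2 + (√(9 + 1))⁴/2 = -9/2 + (√10)⁴/2 = -9/2 + (½)*100 = -9/2 + 50 = 91/2 ≈ 45.500)
B - 1*(-3725) = 91/2 - 1*(-3725) = 91/2 + 3725 = 7541/2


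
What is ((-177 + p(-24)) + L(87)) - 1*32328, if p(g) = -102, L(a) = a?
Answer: -32520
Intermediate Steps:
((-177 + p(-24)) + L(87)) - 1*32328 = ((-177 - 102) + 87) - 1*32328 = (-279 + 87) - 32328 = -192 - 32328 = -32520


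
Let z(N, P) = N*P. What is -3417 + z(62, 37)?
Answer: -1123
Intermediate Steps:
-3417 + z(62, 37) = -3417 + 62*37 = -3417 + 2294 = -1123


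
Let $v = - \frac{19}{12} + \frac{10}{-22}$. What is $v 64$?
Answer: $- \frac{4304}{33} \approx -130.42$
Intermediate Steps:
$v = - \frac{269}{132}$ ($v = \left(-19\right) \frac{1}{12} + 10 \left(- \frac{1}{22}\right) = - \frac{19}{12} - \frac{5}{11} = - \frac{269}{132} \approx -2.0379$)
$v 64 = \left(- \frac{269}{132}\right) 64 = - \frac{4304}{33}$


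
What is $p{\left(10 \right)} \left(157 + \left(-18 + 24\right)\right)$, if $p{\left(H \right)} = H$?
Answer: $1630$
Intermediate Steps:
$p{\left(10 \right)} \left(157 + \left(-18 + 24\right)\right) = 10 \left(157 + \left(-18 + 24\right)\right) = 10 \left(157 + 6\right) = 10 \cdot 163 = 1630$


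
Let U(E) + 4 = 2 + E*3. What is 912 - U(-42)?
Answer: 1040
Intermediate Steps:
U(E) = -2 + 3*E (U(E) = -4 + (2 + E*3) = -4 + (2 + 3*E) = -2 + 3*E)
912 - U(-42) = 912 - (-2 + 3*(-42)) = 912 - (-2 - 126) = 912 - 1*(-128) = 912 + 128 = 1040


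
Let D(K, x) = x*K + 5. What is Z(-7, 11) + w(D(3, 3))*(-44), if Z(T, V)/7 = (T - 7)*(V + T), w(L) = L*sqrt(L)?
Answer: -392 - 616*sqrt(14) ≈ -2696.9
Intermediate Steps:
D(K, x) = 5 + K*x (D(K, x) = K*x + 5 = 5 + K*x)
w(L) = L**(3/2)
Z(T, V) = 7*(-7 + T)*(T + V) (Z(T, V) = 7*((T - 7)*(V + T)) = 7*((-7 + T)*(T + V)) = 7*(-7 + T)*(T + V))
Z(-7, 11) + w(D(3, 3))*(-44) = (-49*(-7) - 49*11 + 7*(-7)**2 + 7*(-7)*11) + (5 + 3*3)**(3/2)*(-44) = (343 - 539 + 7*49 - 539) + (5 + 9)**(3/2)*(-44) = (343 - 539 + 343 - 539) + 14**(3/2)*(-44) = -392 + (14*sqrt(14))*(-44) = -392 - 616*sqrt(14)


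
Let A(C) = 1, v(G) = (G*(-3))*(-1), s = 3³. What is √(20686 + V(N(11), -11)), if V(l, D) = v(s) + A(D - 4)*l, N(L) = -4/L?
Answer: √2512763/11 ≈ 144.11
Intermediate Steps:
s = 27
v(G) = 3*G (v(G) = -3*G*(-1) = 3*G)
V(l, D) = 81 + l (V(l, D) = 3*27 + 1*l = 81 + l)
√(20686 + V(N(11), -11)) = √(20686 + (81 - 4/11)) = √(20686 + 887/11) = √(228433/11) = √2512763/11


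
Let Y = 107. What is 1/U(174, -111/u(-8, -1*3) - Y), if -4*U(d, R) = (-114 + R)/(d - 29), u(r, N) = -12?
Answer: 2320/847 ≈ 2.7391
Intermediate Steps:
U(d, R) = -(-114 + R)/(4*(-29 + d)) (U(d, R) = -(-114 + R)/(4*(d - 29)) = -(-114 + R)/(4*(-29 + d)))
1/U(174, -111/u(-8, -1*3) - Y) = 1/((114 - (-111/(-12) - 1*107))/(4*(-29 + 174))) = 1/((1/4)*(114 - (-111*(-1/12) - 107))/145) = 1/((1/4)*(1/145)*(114 - (37/4 - 107))) = 1/((1/4)*(1/145)*(114 - 1*(-391/4))) = 1/((1/4)*(1/145)*(114 + 391/4)) = 1/((1/4)*(1/145)*(847/4)) = 1/(847/2320) = 2320/847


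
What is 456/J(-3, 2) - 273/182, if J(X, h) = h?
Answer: 453/2 ≈ 226.50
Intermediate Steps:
456/J(-3, 2) - 273/182 = 456/2 - 273/182 = 456*(½) - 273*1/182 = 228 - 3/2 = 453/2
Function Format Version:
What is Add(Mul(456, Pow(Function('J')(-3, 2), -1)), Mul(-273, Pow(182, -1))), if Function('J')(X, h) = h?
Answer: Rational(453, 2) ≈ 226.50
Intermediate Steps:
Add(Mul(456, Pow(Function('J')(-3, 2), -1)), Mul(-273, Pow(182, -1))) = Add(Mul(456, Pow(2, -1)), Mul(-273, Pow(182, -1))) = Add(Mul(456, Rational(1, 2)), Mul(-273, Rational(1, 182))) = Add(228, Rational(-3, 2)) = Rational(453, 2)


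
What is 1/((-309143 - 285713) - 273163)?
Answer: -1/868019 ≈ -1.1520e-6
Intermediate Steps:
1/((-309143 - 285713) - 273163) = 1/(-594856 - 273163) = 1/(-868019) = -1/868019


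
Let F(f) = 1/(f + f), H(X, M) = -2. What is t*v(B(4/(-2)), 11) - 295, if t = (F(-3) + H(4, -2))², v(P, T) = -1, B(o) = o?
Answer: -10789/36 ≈ -299.69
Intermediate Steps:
F(f) = 1/(2*f)
t = 169/36 (t = ((½)/(-3) - 2)² = ((½)*(-⅓) - 2)² = (-⅙ - 2)² = (-13/6)² = 169/36 ≈ 4.6944)
t*v(B(4/(-2)), 11) - 295 = (169/36)*(-1) - 295 = -169/36 - 295 = -10789/36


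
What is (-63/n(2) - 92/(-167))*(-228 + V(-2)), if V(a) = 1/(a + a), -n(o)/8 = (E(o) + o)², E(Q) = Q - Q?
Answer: -12293545/21376 ≈ -575.11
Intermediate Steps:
E(Q) = 0
n(o) = -8*o² (n(o) = -8*(0 + o)² = -8*o²)
V(a) = 1/(2*a)
(-63/n(2) - 92/(-167))*(-228 + V(-2)) = (-63/((-8*2²)) - 92/(-167))*(-228 + (½)/(-2)) = (-63/((-8*4)) - 92*(-1/167))*(-228 + (½)*(-½)) = (-63/(-32) + 92/167)*(-228 - ¼) = (-63*(-1/32) + 92/167)*(-913/4) = (63/32 + 92/167)*(-913/4) = (13465/5344)*(-913/4) = -12293545/21376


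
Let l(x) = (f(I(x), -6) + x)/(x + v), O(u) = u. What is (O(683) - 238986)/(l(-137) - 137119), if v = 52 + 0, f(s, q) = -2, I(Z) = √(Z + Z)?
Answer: 20255755/11654976 ≈ 1.7379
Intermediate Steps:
I(Z) = √2*√Z (I(Z) = √(2*Z) = √2*√Z)
v = 52
l(x) = (-2 + x)/(52 + x) (l(x) = (-2 + x)/(x + 52) = (-2 + x)/(52 + x))
(O(683) - 238986)/(l(-137) - 137119) = (683 - 238986)/((-2 - 137)/(52 - 137) - 137119) = -238303/(-139/(-85) - 137119) = -238303/(-1/85*(-139) - 137119) = -238303/(139/85 - 137119) = -238303/(-11654976/85) = -238303*(-85/11654976) = 20255755/11654976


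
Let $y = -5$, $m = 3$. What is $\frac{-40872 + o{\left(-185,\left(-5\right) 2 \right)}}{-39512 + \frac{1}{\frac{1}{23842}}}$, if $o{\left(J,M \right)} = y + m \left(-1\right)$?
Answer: $\frac{4088}{1567} \approx 2.6088$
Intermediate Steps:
$o{\left(J,M \right)} = -8$ ($o{\left(J,M \right)} = -5 + 3 \left(-1\right) = -5 - 3 = -8$)
$\frac{-40872 + o{\left(-185,\left(-5\right) 2 \right)}}{-39512 + \frac{1}{\frac{1}{23842}}} = \frac{-40872 - 8}{-39512 + \frac{1}{\frac{1}{23842}}} = - \frac{40880}{-39512 + \frac{1}{\frac{1}{23842}}} = - \frac{40880}{-39512 + 23842} = - \frac{40880}{-15670} = \left(-40880\right) \left(- \frac{1}{15670}\right) = \frac{4088}{1567}$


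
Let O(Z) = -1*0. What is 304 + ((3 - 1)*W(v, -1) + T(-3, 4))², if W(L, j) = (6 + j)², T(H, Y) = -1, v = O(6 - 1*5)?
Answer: 2705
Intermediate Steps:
O(Z) = 0
v = 0
304 + ((3 - 1)*W(v, -1) + T(-3, 4))² = 304 + ((3 - 1)*(6 - 1)² - 1)² = 304 + (2*5² - 1)² = 304 + (2*25 - 1)² = 304 + (50 - 1)² = 304 + 49² = 304 + 2401 = 2705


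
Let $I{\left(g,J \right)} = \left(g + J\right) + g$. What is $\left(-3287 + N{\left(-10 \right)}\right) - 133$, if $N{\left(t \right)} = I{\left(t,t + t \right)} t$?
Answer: $-3020$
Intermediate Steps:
$I{\left(g,J \right)} = J + 2 g$ ($I{\left(g,J \right)} = \left(J + g\right) + g = J + 2 g$)
$N{\left(t \right)} = 4 t^{2}$ ($N{\left(t \right)} = \left(\left(t + t\right) + 2 t\right) t = \left(2 t + 2 t\right) t = 4 t t = 4 t^{2}$)
$\left(-3287 + N{\left(-10 \right)}\right) - 133 = \left(-3287 + 4 \left(-10\right)^{2}\right) - 133 = \left(-3287 + 4 \cdot 100\right) - 133 = \left(-3287 + 400\right) - 133 = -2887 - 133 = -3020$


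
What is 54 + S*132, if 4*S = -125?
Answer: -4071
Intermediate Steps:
S = -125/4 (S = (¼)*(-125) = -125/4 ≈ -31.250)
54 + S*132 = 54 - 125/4*132 = 54 - 4125 = -4071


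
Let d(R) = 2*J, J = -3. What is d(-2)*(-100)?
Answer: 600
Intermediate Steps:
d(R) = -6 (d(R) = 2*(-3) = -6)
d(-2)*(-100) = -6*(-100) = 600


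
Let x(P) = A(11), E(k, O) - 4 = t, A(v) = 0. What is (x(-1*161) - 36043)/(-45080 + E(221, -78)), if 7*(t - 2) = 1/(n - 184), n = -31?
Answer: 54244715/67836371 ≈ 0.79964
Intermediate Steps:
t = 3009/1505 (t = 2 + 1/(7*(-31 - 184)) = 2 + (1/7)/(-215) = 2 + (1/7)*(-1/215) = 2 - 1/1505 = 3009/1505 ≈ 1.9993)
E(k, O) = 9029/1505 (E(k, O) = 4 + 3009/1505 = 9029/1505)
x(P) = 0
(x(-1*161) - 36043)/(-45080 + E(221, -78)) = (0 - 36043)/(-45080 + 9029/1505) = -36043/(-67836371/1505) = -36043*(-1505/67836371) = 54244715/67836371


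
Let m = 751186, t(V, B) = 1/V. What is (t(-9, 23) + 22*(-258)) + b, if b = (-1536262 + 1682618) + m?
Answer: 8026793/9 ≈ 8.9187e+5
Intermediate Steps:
b = 897542 (b = (-1536262 + 1682618) + 751186 = 146356 + 751186 = 897542)
(t(-9, 23) + 22*(-258)) + b = (1/(-9) + 22*(-258)) + 897542 = (-⅑ - 5676) + 897542 = -51085/9 + 897542 = 8026793/9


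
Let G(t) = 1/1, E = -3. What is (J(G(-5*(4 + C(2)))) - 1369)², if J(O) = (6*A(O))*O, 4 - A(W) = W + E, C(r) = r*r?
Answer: 1776889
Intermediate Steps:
C(r) = r²
A(W) = 7 - W (A(W) = 4 - (W - 3) = 4 - (-3 + W) = 4 + (3 - W) = 7 - W)
G(t) = 1
J(O) = O*(42 - 6*O) (J(O) = (6*(7 - O))*O = (42 - 6*O)*O = O*(42 - 6*O))
(J(G(-5*(4 + C(2)))) - 1369)² = (6*1*(7 - 1*1) - 1369)² = (6*1*(7 - 1) - 1369)² = (6*1*6 - 1369)² = (36 - 1369)² = (-1333)² = 1776889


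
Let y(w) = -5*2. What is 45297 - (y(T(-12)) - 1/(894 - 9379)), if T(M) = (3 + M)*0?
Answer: 384429894/8485 ≈ 45307.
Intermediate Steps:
T(M) = 0
y(w) = -10
45297 - (y(T(-12)) - 1/(894 - 9379)) = 45297 - (-10 - 1/(894 - 9379)) = 45297 - (-10 - 1/(-8485)) = 45297 - (-10 - 1*(-1/8485)) = 45297 - (-10 + 1/8485) = 45297 - 1*(-84849/8485) = 45297 + 84849/8485 = 384429894/8485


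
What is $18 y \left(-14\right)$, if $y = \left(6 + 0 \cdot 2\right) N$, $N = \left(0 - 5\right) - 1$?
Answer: $9072$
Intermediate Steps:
$N = -6$ ($N = -5 - 1 = -6$)
$y = -36$ ($y = \left(6 + 0 \cdot 2\right) \left(-6\right) = \left(6 + 0\right) \left(-6\right) = 6 \left(-6\right) = -36$)
$18 y \left(-14\right) = 18 \left(-36\right) \left(-14\right) = \left(-648\right) \left(-14\right) = 9072$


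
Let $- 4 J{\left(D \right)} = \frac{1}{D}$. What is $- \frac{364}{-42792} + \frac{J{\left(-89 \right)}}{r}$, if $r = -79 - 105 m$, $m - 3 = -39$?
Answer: $\frac{59954147}{7047607044} \approx 0.008507$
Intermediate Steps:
$m = -36$ ($m = 3 - 39 = -36$)
$r = 3701$ ($r = -79 - -3780 = -79 + 3780 = 3701$)
$J{\left(D \right)} = - \frac{1}{4 D}$
$- \frac{364}{-42792} + \frac{J{\left(-89 \right)}}{r} = - \frac{364}{-42792} + \frac{\left(- \frac{1}{4}\right) \frac{1}{-89}}{3701} = \left(-364\right) \left(- \frac{1}{42792}\right) + \left(- \frac{1}{4}\right) \left(- \frac{1}{89}\right) \frac{1}{3701} = \frac{91}{10698} + \frac{1}{356} \cdot \frac{1}{3701} = \frac{91}{10698} + \frac{1}{1317556} = \frac{59954147}{7047607044}$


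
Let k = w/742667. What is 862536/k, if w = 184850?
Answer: 320288511756/92425 ≈ 3.4654e+6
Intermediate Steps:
k = 184850/742667 ≈ 0.24890
862536/k = 862536/(184850/742667) = 862536*(742667/184850) = 320288511756/92425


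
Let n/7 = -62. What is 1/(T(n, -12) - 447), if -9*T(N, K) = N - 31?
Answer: -3/1186 ≈ -0.0025295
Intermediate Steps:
n = -434 (n = 7*(-62) = -434)
T(N, K) = 31/9 - N/9 (T(N, K) = -(N - 31)/9 = -(-31 + N)/9 = 31/9 - N/9)
1/(T(n, -12) - 447) = 1/((31/9 - ⅑*(-434)) - 447) = 1/((31/9 + 434/9) - 447) = 1/(155/3 - 447) = 1/(-1186/3) = -3/1186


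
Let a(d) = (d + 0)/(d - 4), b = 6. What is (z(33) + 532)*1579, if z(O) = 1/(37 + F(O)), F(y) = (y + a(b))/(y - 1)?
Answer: 256221172/305 ≈ 8.4007e+5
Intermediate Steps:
a(d) = d/(-4 + d)
F(y) = (3 + y)/(-1 + y) (F(y) = (y + 6/(-4 + 6))/(y - 1) = (y + 6/2)/(-1 + y) = (y + 6*(1/2))/(-1 + y) = (y + 3)/(-1 + y) = (3 + y)/(-1 + y))
z(O) = 1/(37 + (3 + O)/(-1 + O))
(z(33) + 532)*1579 = ((-1 + 33)/(2*(-17 + 19*33)) + 532)*1579 = ((1/2)*32/(-17 + 627) + 532)*1579 = ((1/2)*32/610 + 532)*1579 = ((1/2)*(1/610)*32 + 532)*1579 = (8/305 + 532)*1579 = (162268/305)*1579 = 256221172/305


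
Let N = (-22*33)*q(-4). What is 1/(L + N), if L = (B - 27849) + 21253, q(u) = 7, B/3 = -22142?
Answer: -1/78104 ≈ -1.2803e-5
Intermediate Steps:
B = -66426 (B = 3*(-22142) = -66426)
N = -5082 (N = -22*33*7 = -726*7 = -5082)
L = -73022 (L = (-66426 - 27849) + 21253 = -94275 + 21253 = -73022)
1/(L + N) = 1/(-73022 - 5082) = 1/(-78104) = -1/78104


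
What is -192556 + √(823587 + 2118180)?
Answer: -192556 + 3*√326863 ≈ -1.9084e+5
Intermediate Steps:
-192556 + √(823587 + 2118180) = -192556 + √2941767 = -192556 + 3*√326863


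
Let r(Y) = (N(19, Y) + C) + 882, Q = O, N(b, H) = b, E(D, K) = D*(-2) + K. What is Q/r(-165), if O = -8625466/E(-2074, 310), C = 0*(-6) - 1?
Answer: -4312733/2006100 ≈ -2.1498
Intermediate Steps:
E(D, K) = K - 2*D (E(D, K) = -2*D + K = K - 2*D)
C = -1 (C = 0 - 1 = -1)
O = -4312733/2229 (O = -8625466/(310 - 2*(-2074)) = -8625466/(310 + 4148) = -8625466/4458 = -8625466*1/4458 = -4312733/2229 ≈ -1934.8)
Q = -4312733/2229 ≈ -1934.8
r(Y) = 900 (r(Y) = (19 - 1) + 882 = 18 + 882 = 900)
Q/r(-165) = -4312733/2229/900 = -4312733/2229*1/900 = -4312733/2006100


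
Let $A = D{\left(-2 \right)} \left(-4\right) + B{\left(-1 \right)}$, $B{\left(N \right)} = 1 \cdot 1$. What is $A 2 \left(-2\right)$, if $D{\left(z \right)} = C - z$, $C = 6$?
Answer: $124$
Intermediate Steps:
$D{\left(z \right)} = 6 - z$
$B{\left(N \right)} = 1$
$A = -31$ ($A = \left(6 - -2\right) \left(-4\right) + 1 = \left(6 + 2\right) \left(-4\right) + 1 = 8 \left(-4\right) + 1 = -32 + 1 = -31$)
$A 2 \left(-2\right) = \left(-31\right) 2 \left(-2\right) = \left(-62\right) \left(-2\right) = 124$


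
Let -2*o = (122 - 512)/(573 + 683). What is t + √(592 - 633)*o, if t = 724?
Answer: 724 + 195*I*√41/1256 ≈ 724.0 + 0.99412*I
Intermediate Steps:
o = 195/1256 (o = -(122 - 512)/(2*(573 + 683)) = -(-195)/1256 = -½*(-195/628) = 195/1256 ≈ 0.15525)
t + √(592 - 633)*o = 724 + √(592 - 633)*(195/1256) = 724 + √(-41)*(195/1256) = 724 + (I*√41)*(195/1256) = 724 + 195*I*√41/1256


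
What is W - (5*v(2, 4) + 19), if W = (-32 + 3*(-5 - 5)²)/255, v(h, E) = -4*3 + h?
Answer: 8173/255 ≈ 32.051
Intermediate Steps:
v(h, E) = -12 + h
W = 268/255 (W = (-32 + 3*(-10)²)*(1/255) = (-32 + 3*100)*(1/255) = (-32 + 300)*(1/255) = 268*(1/255) = 268/255 ≈ 1.0510)
W - (5*v(2, 4) + 19) = 268/255 - (5*(-12 + 2) + 19) = 268/255 - (5*(-10) + 19) = 268/255 - (-50 + 19) = 268/255 - 1*(-31) = 268/255 + 31 = 8173/255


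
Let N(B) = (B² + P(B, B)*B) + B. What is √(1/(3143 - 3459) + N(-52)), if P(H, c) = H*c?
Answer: I*√3443933663/158 ≈ 371.42*I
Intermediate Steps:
N(B) = B + B² + B³ (N(B) = (B² + (B*B)*B) + B = (B² + B²*B) + B = (B² + B³) + B = B + B² + B³)
√(1/(3143 - 3459) + N(-52)) = √(1/(3143 - 3459) - 52*(1 - 52 + (-52)²)) = √(1/(-316) - 52*(1 - 52 + 2704)) = √(-1/316 - 52*2653) = √(-1/316 - 137956) = √(-43594097/316) = I*√3443933663/158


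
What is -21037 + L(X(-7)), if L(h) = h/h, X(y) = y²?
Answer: -21036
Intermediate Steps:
L(h) = 1
-21037 + L(X(-7)) = -21037 + 1 = -21036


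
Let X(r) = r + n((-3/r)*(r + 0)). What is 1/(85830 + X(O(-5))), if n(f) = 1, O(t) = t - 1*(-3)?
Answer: 1/85829 ≈ 1.1651e-5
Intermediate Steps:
O(t) = 3 + t (O(t) = t + 3 = 3 + t)
X(r) = 1 + r (X(r) = r + 1 = 1 + r)
1/(85830 + X(O(-5))) = 1/(85830 + (1 + (3 - 5))) = 1/(85830 + (1 - 2)) = 1/(85830 - 1) = 1/85829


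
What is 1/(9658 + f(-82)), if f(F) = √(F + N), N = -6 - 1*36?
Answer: 4829/46638544 - I*√31/46638544 ≈ 0.00010354 - 1.1938e-7*I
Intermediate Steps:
N = -42 (N = -6 - 36 = -42)
f(F) = √(-42 + F) (f(F) = √(F - 42) = √(-42 + F))
1/(9658 + f(-82)) = 1/(9658 + √(-42 - 82)) = 1/(9658 + √(-124)) = 1/(9658 + 2*I*√31)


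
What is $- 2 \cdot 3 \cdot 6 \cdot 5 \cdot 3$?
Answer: $-540$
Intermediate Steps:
$- 2 \cdot 3 \cdot 6 \cdot 5 \cdot 3 = \left(-2\right) 18 \cdot 15 = \left(-36\right) 15 = -540$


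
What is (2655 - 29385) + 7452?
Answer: -19278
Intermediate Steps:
(2655 - 29385) + 7452 = -26730 + 7452 = -19278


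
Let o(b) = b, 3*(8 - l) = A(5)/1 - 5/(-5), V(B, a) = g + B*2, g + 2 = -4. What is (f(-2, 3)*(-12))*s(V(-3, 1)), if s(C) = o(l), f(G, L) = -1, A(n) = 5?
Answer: 72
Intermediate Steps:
g = -6 (g = -2 - 4 = -6)
V(B, a) = -6 + 2*B (V(B, a) = -6 + B*2 = -6 + 2*B)
l = 6 (l = 8 - (5/1 - 5/(-5))/3 = 8 - (5*1 - 5*(-1/5))/3 = 8 - (5 + 1)/3 = 8 - 1/3*6 = 8 - 2 = 6)
s(C) = 6
(f(-2, 3)*(-12))*s(V(-3, 1)) = -1*(-12)*6 = 12*6 = 72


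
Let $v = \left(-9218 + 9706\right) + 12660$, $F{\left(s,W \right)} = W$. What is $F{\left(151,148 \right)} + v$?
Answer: $13296$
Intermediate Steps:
$v = 13148$ ($v = 488 + 12660 = 13148$)
$F{\left(151,148 \right)} + v = 148 + 13148 = 13296$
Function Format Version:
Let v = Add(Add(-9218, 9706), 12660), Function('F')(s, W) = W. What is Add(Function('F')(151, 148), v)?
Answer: 13296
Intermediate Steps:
v = 13148 (v = Add(488, 12660) = 13148)
Add(Function('F')(151, 148), v) = Add(148, 13148) = 13296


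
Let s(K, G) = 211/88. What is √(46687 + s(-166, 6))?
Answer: √90390674/44 ≈ 216.08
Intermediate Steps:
s(K, G) = 211/88 (s(K, G) = 211*(1/88) = 211/88)
√(46687 + s(-166, 6)) = √(46687 + 211/88) = √(4108667/88) = √90390674/44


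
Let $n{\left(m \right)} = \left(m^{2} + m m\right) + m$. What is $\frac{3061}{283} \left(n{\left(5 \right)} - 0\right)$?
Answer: $\frac{168355}{283} \approx 594.89$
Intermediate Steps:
$n{\left(m \right)} = m + 2 m^{2}$ ($n{\left(m \right)} = \left(m^{2} + m^{2}\right) + m = 2 m^{2} + m = m + 2 m^{2}$)
$\frac{3061}{283} \left(n{\left(5 \right)} - 0\right) = \frac{3061}{283} \left(5 \left(1 + 2 \cdot 5\right) - 0\right) = 3061 \cdot \frac{1}{283} \left(5 \left(1 + 10\right) + 0\right) = \frac{3061 \left(5 \cdot 11 + 0\right)}{283} = \frac{3061 \left(55 + 0\right)}{283} = \frac{3061}{283} \cdot 55 = \frac{168355}{283}$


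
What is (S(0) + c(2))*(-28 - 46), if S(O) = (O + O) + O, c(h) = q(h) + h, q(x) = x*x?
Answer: -444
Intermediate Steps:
q(x) = x²
c(h) = h + h² (c(h) = h² + h = h + h²)
S(O) = 3*O (S(O) = 2*O + O = 3*O)
(S(0) + c(2))*(-28 - 46) = (3*0 + 2*(1 + 2))*(-28 - 46) = (0 + 2*3)*(-74) = (0 + 6)*(-74) = 6*(-74) = -444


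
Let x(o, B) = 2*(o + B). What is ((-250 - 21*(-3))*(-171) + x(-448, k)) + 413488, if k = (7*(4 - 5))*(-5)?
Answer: 444639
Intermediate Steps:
k = 35 (k = (7*(-1))*(-5) = -7*(-5) = 35)
x(o, B) = 2*B + 2*o (x(o, B) = 2*(B + o) = 2*B + 2*o)
((-250 - 21*(-3))*(-171) + x(-448, k)) + 413488 = ((-250 - 21*(-3))*(-171) + (2*35 + 2*(-448))) + 413488 = ((-250 + 63)*(-171) + (70 - 896)) + 413488 = (-187*(-171) - 826) + 413488 = (31977 - 826) + 413488 = 31151 + 413488 = 444639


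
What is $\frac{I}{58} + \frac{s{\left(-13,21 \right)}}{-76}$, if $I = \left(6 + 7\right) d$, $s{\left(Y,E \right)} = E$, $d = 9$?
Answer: $\frac{3837}{2204} \approx 1.7409$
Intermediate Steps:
$I = 117$ ($I = \left(6 + 7\right) 9 = 13 \cdot 9 = 117$)
$\frac{I}{58} + \frac{s{\left(-13,21 \right)}}{-76} = \frac{117}{58} + \frac{21}{-76} = 117 \cdot \frac{1}{58} + 21 \left(- \frac{1}{76}\right) = \frac{117}{58} - \frac{21}{76} = \frac{3837}{2204}$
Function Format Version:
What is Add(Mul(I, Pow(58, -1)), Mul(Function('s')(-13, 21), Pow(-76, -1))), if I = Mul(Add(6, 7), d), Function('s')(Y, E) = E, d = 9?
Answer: Rational(3837, 2204) ≈ 1.7409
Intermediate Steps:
I = 117 (I = Mul(Add(6, 7), 9) = Mul(13, 9) = 117)
Add(Mul(I, Pow(58, -1)), Mul(Function('s')(-13, 21), Pow(-76, -1))) = Add(Mul(117, Pow(58, -1)), Mul(21, Pow(-76, -1))) = Add(Mul(117, Rational(1, 58)), Mul(21, Rational(-1, 76))) = Add(Rational(117, 58), Rational(-21, 76)) = Rational(3837, 2204)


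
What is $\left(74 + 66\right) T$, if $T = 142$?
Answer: $19880$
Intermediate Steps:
$\left(74 + 66\right) T = \left(74 + 66\right) 142 = 140 \cdot 142 = 19880$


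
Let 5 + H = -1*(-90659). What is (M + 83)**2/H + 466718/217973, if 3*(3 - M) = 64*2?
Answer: 27462316132/12702937077 ≈ 2.1619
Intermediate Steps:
M = -119/3 (M = 3 - 64*2/3 = 3 - 1/3*128 = 3 - 128/3 = -119/3 ≈ -39.667)
H = 90654 (H = -5 - 1*(-90659) = -5 + 90659 = 90654)
(M + 83)**2/H + 466718/217973 = (-119/3 + 83)**2/90654 + 466718/217973 = (130/3)**2*(1/90654) + 466718*(1/217973) = (16900/9)*(1/90654) + 66674/31139 = 8450/407943 + 66674/31139 = 27462316132/12702937077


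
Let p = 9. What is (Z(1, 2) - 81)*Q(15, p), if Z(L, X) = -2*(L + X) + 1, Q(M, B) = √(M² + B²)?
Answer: -258*√34 ≈ -1504.4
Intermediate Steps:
Q(M, B) = √(B² + M²)
Z(L, X) = 1 - 2*L - 2*X (Z(L, X) = (-2*L - 2*X) + 1 = 1 - 2*L - 2*X)
(Z(1, 2) - 81)*Q(15, p) = ((1 - 2*1 - 2*2) - 81)*√(9² + 15²) = ((1 - 2 - 4) - 81)*√(81 + 225) = (-5 - 81)*√306 = -258*√34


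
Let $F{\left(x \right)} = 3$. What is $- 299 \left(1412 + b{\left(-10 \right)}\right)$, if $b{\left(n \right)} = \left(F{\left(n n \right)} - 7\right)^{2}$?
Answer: $-426972$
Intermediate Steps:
$b{\left(n \right)} = 16$ ($b{\left(n \right)} = \left(3 - 7\right)^{2} = \left(-4\right)^{2} = 16$)
$- 299 \left(1412 + b{\left(-10 \right)}\right) = - 299 \left(1412 + 16\right) = \left(-299\right) 1428 = -426972$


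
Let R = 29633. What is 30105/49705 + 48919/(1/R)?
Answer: 14410639889128/9941 ≈ 1.4496e+9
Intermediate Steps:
30105/49705 + 48919/(1/R) = 30105/49705 + 48919/(1/29633) = 30105*(1/49705) + 48919/(1/29633) = 6021/9941 + 48919*29633 = 6021/9941 + 1449616727 = 14410639889128/9941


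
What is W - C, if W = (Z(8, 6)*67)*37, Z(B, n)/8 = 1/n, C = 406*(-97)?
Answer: 128062/3 ≈ 42687.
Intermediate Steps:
C = -39382
Z(B, n) = 8/n
W = 9916/3 (W = ((8/6)*67)*37 = ((8*(1/6))*67)*37 = ((4/3)*67)*37 = (268/3)*37 = 9916/3 ≈ 3305.3)
W - C = 9916/3 - 1*(-39382) = 9916/3 + 39382 = 128062/3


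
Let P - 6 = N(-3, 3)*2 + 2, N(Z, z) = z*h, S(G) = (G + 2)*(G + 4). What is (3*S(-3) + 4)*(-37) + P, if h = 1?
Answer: -23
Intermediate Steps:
S(G) = (2 + G)*(4 + G)
N(Z, z) = z (N(Z, z) = z*1 = z)
P = 14 (P = 6 + (3*2 + 2) = 6 + (6 + 2) = 6 + 8 = 14)
(3*S(-3) + 4)*(-37) + P = (3*(8 + (-3)² + 6*(-3)) + 4)*(-37) + 14 = (3*(8 + 9 - 18) + 4)*(-37) + 14 = (3*(-1) + 4)*(-37) + 14 = (-3 + 4)*(-37) + 14 = 1*(-37) + 14 = -37 + 14 = -23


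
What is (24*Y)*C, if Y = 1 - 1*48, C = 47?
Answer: -53016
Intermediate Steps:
Y = -47 (Y = 1 - 48 = -47)
(24*Y)*C = (24*(-47))*47 = -1128*47 = -53016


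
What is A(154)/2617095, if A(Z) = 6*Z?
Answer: 308/872365 ≈ 0.00035306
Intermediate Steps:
A(154)/2617095 = (6*154)/2617095 = 924*(1/2617095) = 308/872365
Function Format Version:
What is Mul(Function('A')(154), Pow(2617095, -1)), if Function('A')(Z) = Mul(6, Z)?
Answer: Rational(308, 872365) ≈ 0.00035306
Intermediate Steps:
Mul(Function('A')(154), Pow(2617095, -1)) = Mul(Mul(6, 154), Pow(2617095, -1)) = Mul(924, Rational(1, 2617095)) = Rational(308, 872365)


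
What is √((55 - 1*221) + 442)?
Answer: 2*√69 ≈ 16.613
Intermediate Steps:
√((55 - 1*221) + 442) = √((55 - 221) + 442) = √(-166 + 442) = √276 = 2*√69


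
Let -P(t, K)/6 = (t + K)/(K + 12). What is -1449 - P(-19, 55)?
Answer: -96867/67 ≈ -1445.8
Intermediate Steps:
P(t, K) = -6*(K + t)/(12 + K) (P(t, K) = -6*(t + K)/(K + 12) = -6*(K + t)/(12 + K))
-1449 - P(-19, 55) = -1449 - 6*(-1*55 - 1*(-19))/(12 + 55) = -1449 - 6*(-55 + 19)/67 = -1449 - 6*(-36)/67 = -1449 - 1*(-216/67) = -1449 + 216/67 = -96867/67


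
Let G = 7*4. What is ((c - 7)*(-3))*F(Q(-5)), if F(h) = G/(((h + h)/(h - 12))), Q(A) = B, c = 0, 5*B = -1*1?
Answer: 17934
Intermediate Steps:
B = -⅕ (B = (-1*1)/5 = (⅕)*(-1) = -⅕ ≈ -0.20000)
Q(A) = -⅕
G = 28
F(h) = 14*(-12 + h)/h (F(h) = 28/(((h + h)/(h - 12))) = 28/(((2*h)/(-12 + h))) = 28/((2*h/(-12 + h))) = 28*((-12 + h)/(2*h)) = 14*(-12 + h)/h)
((c - 7)*(-3))*F(Q(-5)) = ((0 - 7)*(-3))*(14 - 168/(-⅕)) = (-7*(-3))*(14 - 168*(-5)) = 21*(14 + 840) = 21*854 = 17934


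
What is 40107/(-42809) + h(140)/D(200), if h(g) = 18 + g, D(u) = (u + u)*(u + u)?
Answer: -3205178089/3424720000 ≈ -0.93589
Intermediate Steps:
D(u) = 4*u² (D(u) = (2*u)*(2*u) = 4*u²)
40107/(-42809) + h(140)/D(200) = 40107/(-42809) + (18 + 140)/((4*200²)) = 40107*(-1/42809) + 158/((4*40000)) = -40107/42809 + 158/160000 = -40107/42809 + 158*(1/160000) = -40107/42809 + 79/80000 = -3205178089/3424720000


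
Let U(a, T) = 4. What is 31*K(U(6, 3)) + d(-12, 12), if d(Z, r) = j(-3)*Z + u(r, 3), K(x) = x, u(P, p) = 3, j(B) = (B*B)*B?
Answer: 451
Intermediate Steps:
j(B) = B³ (j(B) = B²*B = B³)
d(Z, r) = 3 - 27*Z (d(Z, r) = (-3)³*Z + 3 = -27*Z + 3 = 3 - 27*Z)
31*K(U(6, 3)) + d(-12, 12) = 31*4 + (3 - 27*(-12)) = 124 + (3 + 324) = 124 + 327 = 451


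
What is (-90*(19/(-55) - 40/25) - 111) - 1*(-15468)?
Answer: 170853/11 ≈ 15532.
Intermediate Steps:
(-90*(19/(-55) - 40/25) - 111) - 1*(-15468) = (-90*(19*(-1/55) - 40*1/25) - 111) + 15468 = (-90*(-19/55 - 8/5) - 111) + 15468 = (-90*(-107/55) - 111) + 15468 = (1926/11 - 111) + 15468 = 705/11 + 15468 = 170853/11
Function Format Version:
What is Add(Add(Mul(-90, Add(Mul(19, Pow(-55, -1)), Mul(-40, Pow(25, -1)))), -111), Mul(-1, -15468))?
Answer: Rational(170853, 11) ≈ 15532.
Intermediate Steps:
Add(Add(Mul(-90, Add(Mul(19, Pow(-55, -1)), Mul(-40, Pow(25, -1)))), -111), Mul(-1, -15468)) = Add(Add(Mul(-90, Add(Mul(19, Rational(-1, 55)), Mul(-40, Rational(1, 25)))), -111), 15468) = Add(Add(Mul(-90, Add(Rational(-19, 55), Rational(-8, 5))), -111), 15468) = Add(Add(Mul(-90, Rational(-107, 55)), -111), 15468) = Add(Add(Rational(1926, 11), -111), 15468) = Add(Rational(705, 11), 15468) = Rational(170853, 11)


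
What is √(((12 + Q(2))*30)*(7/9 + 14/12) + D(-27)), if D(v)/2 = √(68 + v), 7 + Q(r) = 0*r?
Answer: √(2625 + 18*√41)/3 ≈ 17.449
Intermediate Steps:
Q(r) = -7 (Q(r) = -7 + 0*r = -7 + 0 = -7)
D(v) = 2*√(68 + v)
√(((12 + Q(2))*30)*(7/9 + 14/12) + D(-27)) = √(((12 - 7)*30)*(7/9 + 14/12) + 2*√(68 - 27)) = √((5*30)*(7*(⅑) + 14*(1/12)) + 2*√41) = √(150*(7/9 + 7/6) + 2*√41) = √(150*(35/18) + 2*√41) = √(875/3 + 2*√41)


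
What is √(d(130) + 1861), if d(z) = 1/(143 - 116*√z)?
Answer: √(1861 + 1/(143 - 116*√130)) ≈ 43.139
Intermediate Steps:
√(d(130) + 1861) = √(-1/(-143 + 116*√130) + 1861) = √(1861 - 1/(-143 + 116*√130))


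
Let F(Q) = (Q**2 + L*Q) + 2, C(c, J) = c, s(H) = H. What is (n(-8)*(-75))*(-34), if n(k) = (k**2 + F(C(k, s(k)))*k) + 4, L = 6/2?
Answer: -683400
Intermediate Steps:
L = 3 (L = 6*(1/2) = 3)
F(Q) = 2 + Q**2 + 3*Q (F(Q) = (Q**2 + 3*Q) + 2 = 2 + Q**2 + 3*Q)
n(k) = 4 + k**2 + k*(2 + k**2 + 3*k) (n(k) = (k**2 + (2 + k**2 + 3*k)*k) + 4 = (k**2 + k*(2 + k**2 + 3*k)) + 4 = 4 + k**2 + k*(2 + k**2 + 3*k))
(n(-8)*(-75))*(-34) = ((4 + (-8)**3 + 2*(-8) + 4*(-8)**2)*(-75))*(-34) = ((4 - 512 - 16 + 4*64)*(-75))*(-34) = ((4 - 512 - 16 + 256)*(-75))*(-34) = -268*(-75)*(-34) = 20100*(-34) = -683400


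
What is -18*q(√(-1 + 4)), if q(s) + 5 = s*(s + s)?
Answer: -18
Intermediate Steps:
q(s) = -5 + 2*s² (q(s) = -5 + s*(s + s) = -5 + s*(2*s) = -5 + 2*s²)
-18*q(√(-1 + 4)) = -18*(-5 + 2*(√(-1 + 4))²) = -18*(-5 + 2*(√3)²) = -18*(-5 + 2*3) = -18*(-5 + 6) = -18*1 = -18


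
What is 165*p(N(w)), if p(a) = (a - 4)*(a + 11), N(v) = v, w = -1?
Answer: -8250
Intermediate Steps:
p(a) = (-4 + a)*(11 + a)
165*p(N(w)) = 165*(-44 + (-1)**2 + 7*(-1)) = 165*(-44 + 1 - 7) = 165*(-50) = -8250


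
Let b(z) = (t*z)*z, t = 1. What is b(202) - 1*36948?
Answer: 3856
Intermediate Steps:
b(z) = z² (b(z) = (1*z)*z = z*z = z²)
b(202) - 1*36948 = 202² - 1*36948 = 40804 - 36948 = 3856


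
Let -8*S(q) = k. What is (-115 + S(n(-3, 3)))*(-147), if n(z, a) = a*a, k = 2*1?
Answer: 67767/4 ≈ 16942.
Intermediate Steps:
k = 2
n(z, a) = a**2
S(q) = -1/4 (S(q) = -1/8*2 = -1/4)
(-115 + S(n(-3, 3)))*(-147) = (-115 - 1/4)*(-147) = -461/4*(-147) = 67767/4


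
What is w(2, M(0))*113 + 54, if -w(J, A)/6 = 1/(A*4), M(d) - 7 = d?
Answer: 417/14 ≈ 29.786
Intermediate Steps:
M(d) = 7 + d
w(J, A) = -3/(2*A) (w(J, A) = -6*1/(4*A) = -3/(2*A))
w(2, M(0))*113 + 54 = -3/(2*(7 + 0))*113 + 54 = -3/2/7*113 + 54 = -3/2*⅐*113 + 54 = -3/14*113 + 54 = -339/14 + 54 = 417/14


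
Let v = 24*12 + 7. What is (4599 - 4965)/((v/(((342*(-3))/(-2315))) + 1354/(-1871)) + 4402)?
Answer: -702590436/9726645163 ≈ -0.072234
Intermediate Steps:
v = 295 (v = 288 + 7 = 295)
(4599 - 4965)/((v/(((342*(-3))/(-2315))) + 1354/(-1871)) + 4402) = (4599 - 4965)/((295/(((342*(-3))/(-2315))) + 1354/(-1871)) + 4402) = -366/((295/((-1026*(-1/2315))) + 1354*(-1/1871)) + 4402) = -366/((295/(1026/2315) - 1354/1871) + 4402) = -366/((295*(2315/1026) - 1354/1871) + 4402) = -366/((682925/1026 - 1354/1871) + 4402) = -366/(1276363471/1919646 + 4402) = -366/9726645163/1919646 = -366*1919646/9726645163 = -702590436/9726645163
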